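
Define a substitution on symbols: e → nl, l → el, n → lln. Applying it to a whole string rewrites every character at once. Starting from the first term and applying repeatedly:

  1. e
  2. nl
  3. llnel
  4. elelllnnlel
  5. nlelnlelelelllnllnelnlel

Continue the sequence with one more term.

Replace each of the 24 characters of nlelnlelelelllnllnelnlel in place — lln el nl el lln el nl el nl el nl el el el lln el el lln nl el lln el nl el — and concatenate.

llnelnlelllnelnlelnlelnlelelelllnelelllnnlelllnelnlel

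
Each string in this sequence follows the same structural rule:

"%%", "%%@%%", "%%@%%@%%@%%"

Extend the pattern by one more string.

%%@%%@%%@%%@%%@%%@%%@%%

Every step duplicates the string with '@' between the halves.
One more doubling of %%@%%@%%@%% gives the answer.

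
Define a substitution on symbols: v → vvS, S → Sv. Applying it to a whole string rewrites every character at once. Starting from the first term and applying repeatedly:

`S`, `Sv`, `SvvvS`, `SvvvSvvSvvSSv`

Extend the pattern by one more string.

SvvvSvvSvvSSvvvSvvSSvvvSvvSSvSvvvS

Replace each of the 13 characters of SvvvSvvSvvSSv in place — Sv vvS vvS vvS Sv vvS vvS Sv vvS vvS Sv Sv vvS — and concatenate.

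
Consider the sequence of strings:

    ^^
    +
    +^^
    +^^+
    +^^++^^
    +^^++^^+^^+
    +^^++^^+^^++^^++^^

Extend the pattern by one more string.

This is a Fibonacci-style word recurrence s(k) = s(k−1)·s(k−2): e.g. +·^^ = +^^.
Continuing: +^^++^^+^^++^^++^^ · +^^++^^+^^+ gives term 8.

+^^++^^+^^++^^++^^+^^++^^+^^+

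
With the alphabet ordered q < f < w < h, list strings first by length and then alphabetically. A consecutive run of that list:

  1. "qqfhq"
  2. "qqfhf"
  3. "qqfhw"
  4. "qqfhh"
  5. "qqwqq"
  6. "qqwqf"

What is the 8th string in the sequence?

qqwqh

Advancing 2 positions from qqwqf through qqwqf → qqwqw reaches term 8.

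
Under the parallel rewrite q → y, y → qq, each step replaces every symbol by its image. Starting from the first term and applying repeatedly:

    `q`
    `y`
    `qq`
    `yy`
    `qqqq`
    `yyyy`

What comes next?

Rewriting each symbol of yyyy: y→qq, y→qq, y→qq, y→qq, which concatenates to qq qq qq qq.

qqqqqqqq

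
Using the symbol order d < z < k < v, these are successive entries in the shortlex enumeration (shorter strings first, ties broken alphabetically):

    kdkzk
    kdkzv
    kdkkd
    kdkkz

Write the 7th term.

Stepping forward 3 times from kdkkz: kdkkz → kdkkk → kdkkv, then the target.

kdkvd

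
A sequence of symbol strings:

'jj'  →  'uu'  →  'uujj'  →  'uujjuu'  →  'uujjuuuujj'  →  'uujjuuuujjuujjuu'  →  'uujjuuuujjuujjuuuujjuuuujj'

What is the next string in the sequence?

uujjuuuujjuujjuuuujjuuuujjuujjuuuujjuujjuu

Each term (from the third on) is the previous term followed by the one before it: term 3 = uu·jj = uujj.
The next term joins uujjuuuujjuujjuuuujjuuuujj and uujjuuuujjuujjuu.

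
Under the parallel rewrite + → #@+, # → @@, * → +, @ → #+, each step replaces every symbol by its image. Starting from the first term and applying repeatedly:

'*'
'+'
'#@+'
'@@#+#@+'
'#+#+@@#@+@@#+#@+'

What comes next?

Applying the rule to each of the 16 symbols of #+#+@@#@+@@#+#@+ gives the pieces @@ #@+ @@ #@+ #+ #+ @@ #+ #@+ #+ #+ @@ #@+ @@ #+ #@+, which concatenate to the answer.

@@#@+@@#@+#+#+@@#+#@+#+#+@@#@+@@#+#@+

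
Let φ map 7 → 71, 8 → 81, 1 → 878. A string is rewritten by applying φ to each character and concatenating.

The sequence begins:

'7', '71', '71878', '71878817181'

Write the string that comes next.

Rewriting each symbol of 71878817181: 7→71, 1→878, 8→81, 7→71, 8→81, 8→81, 1→878, 7→71, 1→878, 8→81, 1→878, which concatenates to 71 878 81 71 81 81 878 71 878 81 878.

71878817181818787187881878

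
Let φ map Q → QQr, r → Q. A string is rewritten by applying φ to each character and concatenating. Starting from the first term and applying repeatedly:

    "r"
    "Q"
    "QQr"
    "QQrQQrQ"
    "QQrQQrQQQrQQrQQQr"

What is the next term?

QQrQQrQQQrQQrQQQrQQrQQrQQQrQQrQQQrQQrQQrQ

φ(QQrQQrQQQrQQrQQQr) expands symbol-by-symbol to QQr QQr Q QQr QQr Q QQr QQr QQr Q QQr QQr Q QQr QQr QQr Q; joining the 17 pieces gives the next term.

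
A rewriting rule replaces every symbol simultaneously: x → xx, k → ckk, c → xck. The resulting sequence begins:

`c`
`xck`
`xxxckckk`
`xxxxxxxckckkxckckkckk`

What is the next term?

Applying the rule to each of the 21 symbols of xxxxxxxckckkxckckkckk gives the pieces xx xx xx xx xx xx xx xck ckk xck ckk ckk xx xck ckk xck ckk ckk xck ckk ckk, which concatenate to the answer.

xxxxxxxxxxxxxxxckckkxckckkckkxxxckckkxckckkckkxckckkckk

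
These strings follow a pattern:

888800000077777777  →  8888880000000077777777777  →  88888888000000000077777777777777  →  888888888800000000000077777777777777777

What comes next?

Reading off run lengths: 8 runs 4, 6, 8, 10; 0 runs 6, 8, 10, 12; 7 runs 8, 11, 14, 17 — each is linear in n, where the shown terms are n = 3, 4, 5, 6.
At n = 7 the blocks have lengths 12, 14, 20.

8888888888880000000000000077777777777777777777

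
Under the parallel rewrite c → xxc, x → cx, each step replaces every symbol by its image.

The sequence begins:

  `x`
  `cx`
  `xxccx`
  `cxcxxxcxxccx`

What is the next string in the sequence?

Expanding cxcxxxcxxccx: c→xxc, x→cx, c→xxc, x→cx, x→cx, x→cx, c→xxc, x→cx, x→cx, c→xxc, c→xxc, x→cx. Concatenated: xxc cx xxc cx cx cx xxc cx cx xxc xxc cx.

xxccxxxccxcxcxxxccxcxxxcxxccx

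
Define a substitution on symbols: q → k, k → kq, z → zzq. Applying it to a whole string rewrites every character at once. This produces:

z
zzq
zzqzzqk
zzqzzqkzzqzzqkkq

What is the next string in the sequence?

zzqzzqkzzqzzqkkqzzqzzqkzzqzzqkkqkqk

Replace each of the 16 characters of zzqzzqkzzqzzqkkq in place — zzq zzq k zzq zzq k kq zzq zzq k zzq zzq k kq kq k — and concatenate.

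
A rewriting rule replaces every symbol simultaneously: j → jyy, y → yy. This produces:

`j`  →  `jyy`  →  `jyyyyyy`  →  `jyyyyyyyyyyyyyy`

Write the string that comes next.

Replace each of the 15 characters of jyyyyyyyyyyyyyy in place — jyy yy yy yy yy yy yy yy yy yy yy yy yy yy yy — and concatenate.

jyyyyyyyyyyyyyyyyyyyyyyyyyyyyyy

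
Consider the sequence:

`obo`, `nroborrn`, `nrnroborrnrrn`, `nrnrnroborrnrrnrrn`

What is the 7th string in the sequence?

Every step adds nr to the front and rrn to the end of the previous string.
From nrnrnroborrnrrnrrn, 3 further steps: nrnrnroborrnrrnrrn → nrnrnrnroborrnrrnrrnrrn → nrnrnrnrnroborrnrrnrrnrrnrrn → (answer).

nrnrnrnrnrnroborrnrrnrrnrrnrrnrrn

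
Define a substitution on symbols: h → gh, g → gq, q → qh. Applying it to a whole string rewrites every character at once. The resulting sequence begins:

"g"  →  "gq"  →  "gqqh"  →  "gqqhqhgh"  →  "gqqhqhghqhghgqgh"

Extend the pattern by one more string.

gqqhqhghqhghgqghqhghgqghgqqhgqgh

Replace each of the 16 characters of gqqhqhghqhghgqgh in place — gq qh qh gh qh gh gq gh qh gh gq gh gq qh gq gh — and concatenate.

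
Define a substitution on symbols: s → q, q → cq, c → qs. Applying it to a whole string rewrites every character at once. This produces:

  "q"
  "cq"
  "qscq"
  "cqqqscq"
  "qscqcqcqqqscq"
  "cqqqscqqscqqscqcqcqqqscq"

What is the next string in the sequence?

Rewriting the 24 symbols of cqqqscqqscqqscqcqcqqqscq one by one yields qs cq cq cq q qs cq cq q qs cq cq q qs cq qs cq qs cq cq cq q qs cq; concatenated:

qscqcqcqqqscqcqqqscqcqqqscqqscqqscqcqcqqqscq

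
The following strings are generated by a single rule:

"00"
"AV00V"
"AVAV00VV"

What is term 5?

Every step adds AV to the front and V to the end of the previous string.
From AVAV00VV, 2 further steps: AVAV00VV → AVAVAV00VVV → (answer).

AVAVAVAV00VVVV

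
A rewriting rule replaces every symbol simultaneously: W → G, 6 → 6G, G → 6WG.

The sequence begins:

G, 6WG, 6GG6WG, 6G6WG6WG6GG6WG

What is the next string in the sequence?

φ(6G6WG6WG6GG6WG) expands symbol-by-symbol to 6G 6WG 6G G 6WG 6G G 6WG 6G 6WG 6WG 6G G 6WG; joining the 14 pieces gives the next term.

6G6WG6GG6WG6GG6WG6G6WG6WG6GG6WG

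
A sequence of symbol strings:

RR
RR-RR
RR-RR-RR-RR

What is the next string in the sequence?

s(k+1) = s(k)·-·s(k) — each term doubles the last with '-' between the halves.
Doubling RR-RR-RR-RR with '-' between the halves:

RR-RR-RR-RR-RR-RR-RR-RR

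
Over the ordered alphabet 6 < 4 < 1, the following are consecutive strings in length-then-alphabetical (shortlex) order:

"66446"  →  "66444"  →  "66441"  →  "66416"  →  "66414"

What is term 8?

Advancing 3 positions from 66414 through 66414 → 66411 → 66166 reaches term 8.

66164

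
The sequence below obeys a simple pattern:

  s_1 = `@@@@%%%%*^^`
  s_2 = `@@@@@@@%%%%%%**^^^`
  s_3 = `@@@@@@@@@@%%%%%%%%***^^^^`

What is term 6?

@@@@@@@@@@@@@@@@@@@%%%%%%%%%%%%%%******^^^^^^^

Term n consists of 3n+1 @'s, followed by 2n+2 %'s, followed by n *'s, followed by n+1 ^'s (n = 1, 2, …).
Setting n = 6 gives 19, 14, 6, 7 characters in each block.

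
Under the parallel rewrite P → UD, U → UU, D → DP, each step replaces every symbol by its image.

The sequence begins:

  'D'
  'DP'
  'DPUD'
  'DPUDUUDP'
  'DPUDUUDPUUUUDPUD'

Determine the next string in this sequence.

φ(DPUDUUDPUUUUDPUD) expands symbol-by-symbol to DP UD UU DP UU UU DP UD UU UU UU UU DP UD UU DP; joining the 16 pieces gives the next term.

DPUDUUDPUUUUDPUDUUUUUUUUDPUDUUDP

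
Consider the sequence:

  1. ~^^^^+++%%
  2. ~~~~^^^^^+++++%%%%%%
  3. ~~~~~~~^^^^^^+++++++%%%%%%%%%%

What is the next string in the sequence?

~~~~~~~~~~^^^^^^^+++++++++%%%%%%%%%%%%%%

Each string has the form ~^{3n-2} ^^{n+3} +^{2n+1} %^{4n-2} (n = 1, 2, …).
For the next term, n = 4, so the run lengths are 10, 7, 9, 14.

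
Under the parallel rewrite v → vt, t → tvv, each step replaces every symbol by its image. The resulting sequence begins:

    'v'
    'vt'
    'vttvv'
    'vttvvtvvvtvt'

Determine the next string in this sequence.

vttvvtvvvtvttvvvtvtvttvvvttvv

Expanding vttvvtvvvtvt: v→vt, t→tvv, t→tvv, v→vt, v→vt, t→tvv, v→vt, v→vt, v→vt, t→tvv, v→vt, t→tvv. Concatenated: vt tvv tvv vt vt tvv vt vt vt tvv vt tvv.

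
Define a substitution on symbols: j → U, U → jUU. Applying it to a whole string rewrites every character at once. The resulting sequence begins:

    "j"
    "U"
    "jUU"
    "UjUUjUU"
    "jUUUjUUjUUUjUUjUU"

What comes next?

Replace each of the 17 characters of jUUUjUUjUUUjUUjUU in place — U jUU jUU jUU U jUU jUU U jUU jUU jUU U jUU jUU U jUU jUU — and concatenate.

UjUUjUUjUUUjUUjUUUjUUjUUjUUUjUUjUUUjUUjUU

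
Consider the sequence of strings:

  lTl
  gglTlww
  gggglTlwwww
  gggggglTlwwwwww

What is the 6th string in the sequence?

gggggggggglTlwwwwwwwwww

Each term wraps the previous one in gg on the left and ww on the right.
From gggggglTlwwwwww, 2 further steps: gggggglTlwwwwww → gggggggglTlwwwwwwww → (answer).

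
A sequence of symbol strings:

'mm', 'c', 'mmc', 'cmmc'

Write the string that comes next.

From term 3 onward, concatenate the second-to-last term with the last: mm·c = mmc, c·mmc = cmmc, …
The next term joins mmc and cmmc.

mmccmmc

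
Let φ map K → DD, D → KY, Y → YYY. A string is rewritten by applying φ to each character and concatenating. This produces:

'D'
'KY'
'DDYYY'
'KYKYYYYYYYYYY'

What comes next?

DDYYYDDYYYYYYYYYYYYYYYYYYYYYYYYYYYYYY

Replace each of the 13 characters of KYKYYYYYYYYYY in place — DD YYY DD YYY YYY YYY YYY YYY YYY YYY YYY YYY YYY — and concatenate.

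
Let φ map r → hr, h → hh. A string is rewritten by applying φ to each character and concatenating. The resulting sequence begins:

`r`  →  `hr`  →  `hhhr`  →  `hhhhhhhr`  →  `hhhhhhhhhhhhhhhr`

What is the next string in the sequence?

Replace each of the 16 characters of hhhhhhhhhhhhhhhr in place — hh hh hh hh hh hh hh hh hh hh hh hh hh hh hh hr — and concatenate.

hhhhhhhhhhhhhhhhhhhhhhhhhhhhhhhr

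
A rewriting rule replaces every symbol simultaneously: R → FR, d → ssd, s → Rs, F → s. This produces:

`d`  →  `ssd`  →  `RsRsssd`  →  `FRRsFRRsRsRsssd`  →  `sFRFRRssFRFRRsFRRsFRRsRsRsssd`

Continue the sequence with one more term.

Rewriting the 29 symbols of sFRFRRssFRFRRsFRRsFRRsRsRsssd one by one yields Rs s FR s FR FR Rs Rs s FR s FR FR Rs s FR FR Rs s FR FR Rs FR Rs FR Rs Rs Rs ssd; concatenated:

RssFRsFRFRRsRssFRsFRFRRssFRFRRssFRFRRsFRRsFRRsRsRsssd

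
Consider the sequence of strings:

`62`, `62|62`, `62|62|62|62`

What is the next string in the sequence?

62|62|62|62|62|62|62|62

Every step duplicates the string with '|' between the halves.
So the next term is two copies of 62|62|62|62 with '|' between the halves.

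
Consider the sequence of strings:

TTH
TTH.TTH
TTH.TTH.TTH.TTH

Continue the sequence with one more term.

Each string is two copies of the previous one joined by '.'.
Doubling TTH.TTH.TTH.TTH with '.' between the halves:

TTH.TTH.TTH.TTH.TTH.TTH.TTH.TTH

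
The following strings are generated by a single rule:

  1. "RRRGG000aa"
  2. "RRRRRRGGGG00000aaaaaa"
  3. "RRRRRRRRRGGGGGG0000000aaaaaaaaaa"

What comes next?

RRRRRRRRRRRRGGGGGGGG000000000aaaaaaaaaaaaaa

Term n consists of 3n R's, followed by 2n G's, followed by 2n+1 0's, followed by 4n-2 a's (n = 1, 2, …).
Setting n = 4 gives 12, 8, 9, 14 characters in each block.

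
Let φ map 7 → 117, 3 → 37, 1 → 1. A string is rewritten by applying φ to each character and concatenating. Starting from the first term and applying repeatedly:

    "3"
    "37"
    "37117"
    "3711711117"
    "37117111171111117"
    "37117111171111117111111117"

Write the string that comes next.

Rewriting the 26 symbols of 37117111171111117111111117 one by one yields 37 117 1 1 117 1 1 1 1 117 1 1 1 1 1 1 117 1 1 1 1 1 1 1 1 117; concatenated:

3711711117111111711111111711111111117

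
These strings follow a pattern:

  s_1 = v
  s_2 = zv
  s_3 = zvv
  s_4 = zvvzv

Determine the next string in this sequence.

Each term (from the third on) is the previous term followed by the one before it: term 3 = zv·v = zvv.
Continuing: zvvzv · zvv gives term 5.

zvvzvzvv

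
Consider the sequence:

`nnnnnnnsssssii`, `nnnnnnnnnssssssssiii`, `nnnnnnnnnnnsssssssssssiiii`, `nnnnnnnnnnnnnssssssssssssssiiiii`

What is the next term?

Reading off run lengths: n runs 7, 9, 11, 13; s runs 5, 8, 11, 14; i runs 2, 3, 4, 5 — each is linear in n, where the shown terms are n = 2, 3, 4, 5.
Setting n = 6 gives 15, 17, 6 characters in each block.

nnnnnnnnnnnnnnnsssssssssssssssssiiiiii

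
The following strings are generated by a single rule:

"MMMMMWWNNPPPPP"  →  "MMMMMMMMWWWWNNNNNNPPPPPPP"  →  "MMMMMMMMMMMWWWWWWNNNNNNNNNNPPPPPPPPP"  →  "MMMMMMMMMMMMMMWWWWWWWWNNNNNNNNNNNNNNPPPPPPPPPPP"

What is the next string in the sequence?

MMMMMMMMMMMMMMMMMWWWWWWWWWWNNNNNNNNNNNNNNNNNNPPPPPPPPPPPPP

Each string has the form M^{3n+2} W^{2n} N^{4n-2} P^{2n+3} (n = 1, 2, …).
For the next term, n = 5, so the run lengths are 17, 10, 18, 13.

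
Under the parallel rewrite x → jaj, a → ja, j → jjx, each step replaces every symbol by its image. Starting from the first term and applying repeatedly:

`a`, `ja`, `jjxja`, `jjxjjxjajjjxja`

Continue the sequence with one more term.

jjxjjxjajjjxjjxjajjjxjajjxjjxjjxjajjjxja

Applying the rule to each of the 14 symbols of jjxjjxjajjjxja gives the pieces jjx jjx jaj jjx jjx jaj jjx ja jjx jjx jjx jaj jjx ja, which concatenate to the answer.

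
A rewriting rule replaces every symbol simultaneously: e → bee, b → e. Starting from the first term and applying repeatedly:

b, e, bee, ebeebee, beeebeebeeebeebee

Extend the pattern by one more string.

Applying the rule to each of the 17 symbols of beeebeebeeebeebee gives the pieces e bee bee bee e bee bee e bee bee bee e bee bee e bee bee, which concatenate to the answer.

ebeebeebeeebeebeeebeebeebeeebeebeeebeebee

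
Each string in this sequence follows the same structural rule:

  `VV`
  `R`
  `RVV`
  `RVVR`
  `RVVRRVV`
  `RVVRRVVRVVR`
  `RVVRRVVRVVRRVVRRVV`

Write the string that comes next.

This is a Fibonacci-style word recurrence s(k) = s(k−1)·s(k−2): e.g. R·VV = RVV.
So term 8 is RVVRRVVRVVRRVVRRVV·RVVRRVVRVVR.

RVVRRVVRVVRRVVRRVVRVVRRVVRVVR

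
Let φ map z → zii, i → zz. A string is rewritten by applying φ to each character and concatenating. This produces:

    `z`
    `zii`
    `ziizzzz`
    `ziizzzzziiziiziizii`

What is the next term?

φ(ziizzzzziiziiziizii) expands symbol-by-symbol to zii zz zz zii zii zii zii zii zz zz zii zz zz zii zz zz zii zz zz; joining the 19 pieces gives the next term.

ziizzzzziiziiziiziiziizzzzziizzzzziizzzzziizzzz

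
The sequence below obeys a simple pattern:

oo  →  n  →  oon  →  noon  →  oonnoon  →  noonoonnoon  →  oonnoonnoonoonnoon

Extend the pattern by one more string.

This is a Fibonacci-style word recurrence s(k) = s(k−2)·s(k−1): e.g. oo·n = oon.
Continuing: noonoonnoon · oonnoonnoonoonnoon gives term 8.

noonoonnoonoonnoonnoonoonnoon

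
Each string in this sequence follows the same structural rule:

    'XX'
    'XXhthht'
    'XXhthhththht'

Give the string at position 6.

XXhthhththhththhththhththht

Each term is the previous one with hthht appended.
From XXhthhththht, 3 further steps: XXhthhththht → XXhthhththhththht → XXhthhththhththhththht → (answer).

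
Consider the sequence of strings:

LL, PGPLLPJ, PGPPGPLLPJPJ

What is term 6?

Each term wraps the previous one in PGP on the left and PJ on the right.
From PGPPGPLLPJPJ, 3 further steps: PGPPGPLLPJPJ → PGPPGPPGPLLPJPJPJ → PGPPGPPGPPGPLLPJPJPJPJ → (answer).

PGPPGPPGPPGPPGPLLPJPJPJPJPJ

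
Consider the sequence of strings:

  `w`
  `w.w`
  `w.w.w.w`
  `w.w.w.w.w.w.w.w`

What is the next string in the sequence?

w.w.w.w.w.w.w.w.w.w.w.w.w.w.w.w

s(k+1) = s(k)·.·s(k) — each term doubles the last with '.' between the halves.
One more doubling of w.w.w.w.w.w.w.w gives the answer.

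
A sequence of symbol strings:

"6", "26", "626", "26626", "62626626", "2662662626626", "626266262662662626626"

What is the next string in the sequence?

This is a Fibonacci-style word recurrence s(k) = s(k−2)·s(k−1): e.g. 6·26 = 626.
The next term joins 2662662626626 and 626266262662662626626.

2662662626626626266262662662626626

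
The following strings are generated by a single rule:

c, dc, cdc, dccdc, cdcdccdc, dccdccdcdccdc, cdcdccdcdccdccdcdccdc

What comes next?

Each term (from the third on) is the two preceding terms concatenated in order: term 3 = c·dc = cdc.
The next term joins dccdccdcdccdc and cdcdccdcdccdccdcdccdc.

dccdccdcdccdccdcdccdcdccdccdcdccdc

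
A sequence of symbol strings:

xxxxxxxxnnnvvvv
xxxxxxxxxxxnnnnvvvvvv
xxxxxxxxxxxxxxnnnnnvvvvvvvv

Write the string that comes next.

Each string has the form x^{3n-1} n^{n} v^{2n-2}, where the shown terms are n = 3, 4, 5.
Setting n = 6 gives 17, 6, 10 characters in each block.

xxxxxxxxxxxxxxxxxnnnnnnvvvvvvvvvv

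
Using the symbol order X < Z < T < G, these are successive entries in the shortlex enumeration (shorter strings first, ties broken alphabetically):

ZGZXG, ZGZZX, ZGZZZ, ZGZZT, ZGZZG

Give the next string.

ZGZTX

Find the rightmost character of ZGZZG below G, bump it to the next letter, and reset everything to its right to X.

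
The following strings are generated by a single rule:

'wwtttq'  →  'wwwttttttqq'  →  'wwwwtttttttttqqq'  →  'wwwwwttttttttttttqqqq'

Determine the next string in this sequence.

wwwwwwtttttttttttttttqqqqq

Term n consists of n+1 w's, followed by 3n t's, followed by n q's (n = 1, 2, …).
At n = 5 the blocks have lengths 6, 15, 5.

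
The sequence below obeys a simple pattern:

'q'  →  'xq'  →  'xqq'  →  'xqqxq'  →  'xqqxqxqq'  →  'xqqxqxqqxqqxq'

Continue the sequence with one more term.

Each term (from the third on) is the previous term followed by the one before it: term 3 = xq·q = xqq.
Continuing: xqqxqxqqxqqxq · xqqxqxqq gives term 7.

xqqxqxqqxqqxqxqqxqxqq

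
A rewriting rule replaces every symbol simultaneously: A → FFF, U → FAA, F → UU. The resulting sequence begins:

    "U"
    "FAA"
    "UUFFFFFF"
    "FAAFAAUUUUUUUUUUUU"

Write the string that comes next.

UUFFFFFFUUFFFFFFFAAFAAFAAFAAFAAFAAFAAFAAFAAFAAFAAFAA

φ(FAAFAAUUUUUUUUUUUU) expands symbol-by-symbol to UU FFF FFF UU FFF FFF FAA FAA FAA FAA FAA FAA FAA FAA FAA FAA FAA FAA; joining the 18 pieces gives the next term.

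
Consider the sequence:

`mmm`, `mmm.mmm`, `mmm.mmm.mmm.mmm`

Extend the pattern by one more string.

mmm.mmm.mmm.mmm.mmm.mmm.mmm.mmm

s(k+1) = s(k)·.·s(k) — each term doubles the last with '.' between the halves.
So the next term is two copies of mmm.mmm.mmm.mmm with '.' between the halves.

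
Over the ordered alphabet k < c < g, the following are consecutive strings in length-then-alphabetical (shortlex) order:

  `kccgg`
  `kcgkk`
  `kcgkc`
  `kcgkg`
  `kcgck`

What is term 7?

kcgcg

Stepping forward 2 times from kcgck: kcgck → kcgcc, then the target.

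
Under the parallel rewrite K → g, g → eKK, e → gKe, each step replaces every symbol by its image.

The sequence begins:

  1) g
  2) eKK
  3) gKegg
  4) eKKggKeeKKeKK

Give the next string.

Rewriting the 13 symbols of eKKggKeeKKeKK one by one yields gKe g g eKK eKK g gKe gKe g g gKe g g; concatenated:

gKeggeKKeKKggKegKegggKegg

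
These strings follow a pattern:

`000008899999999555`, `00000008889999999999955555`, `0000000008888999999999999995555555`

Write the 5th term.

Term n consists of 2n+1 0's, followed by n 8's, followed by 3n+2 9's, followed by 2n-1 5's, where the shown terms are n = 2, 3, 4.
Setting n = 6 gives 13, 6, 20, 11 characters in each block.

00000000000008888889999999999999999999955555555555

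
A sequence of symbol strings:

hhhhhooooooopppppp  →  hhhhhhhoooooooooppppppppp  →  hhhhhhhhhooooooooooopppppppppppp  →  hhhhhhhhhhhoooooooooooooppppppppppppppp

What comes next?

Term n consists of 2n+1 h's, followed by 2n+3 o's, followed by 3n p's, where the shown terms are n = 2, 3, 4, 5.
For the next term, n = 6, so the run lengths are 13, 15, 18.

hhhhhhhhhhhhhooooooooooooooopppppppppppppppppp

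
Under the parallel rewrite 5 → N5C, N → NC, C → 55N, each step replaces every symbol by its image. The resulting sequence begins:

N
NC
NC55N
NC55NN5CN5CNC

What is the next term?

Applying the rule to each of the 13 symbols of NC55NN5CN5CNC gives the pieces NC 55N N5C N5C NC NC N5C 55N NC N5C 55N NC 55N, which concatenate to the answer.

NC55NN5CN5CNCNCN5C55NNCN5C55NNC55N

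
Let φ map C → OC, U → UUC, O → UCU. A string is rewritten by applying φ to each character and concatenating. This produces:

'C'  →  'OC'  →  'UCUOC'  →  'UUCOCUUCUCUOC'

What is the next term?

UUCUUCOCUCUOCUUCUUCOCUUCOCUUCUCUOC

Replace each of the 13 characters of UUCOCUUCUCUOC in place — UUC UUC OC UCU OC UUC UUC OC UUC OC UUC UCU OC — and concatenate.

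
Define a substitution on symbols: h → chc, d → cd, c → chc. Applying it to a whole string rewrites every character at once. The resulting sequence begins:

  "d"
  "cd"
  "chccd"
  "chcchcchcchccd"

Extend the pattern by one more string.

Rewriting the 14 symbols of chcchcchcchccd one by one yields chc chc chc chc chc chc chc chc chc chc chc chc chc cd; concatenated:

chcchcchcchcchcchcchcchcchcchcchcchcchccd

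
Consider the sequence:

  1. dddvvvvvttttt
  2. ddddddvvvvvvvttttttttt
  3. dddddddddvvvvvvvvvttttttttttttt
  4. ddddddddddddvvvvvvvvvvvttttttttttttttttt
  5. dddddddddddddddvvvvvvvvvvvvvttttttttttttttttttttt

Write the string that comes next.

ddddddddddddddddddvvvvvvvvvvvvvvvttttttttttttttttttttttttt

Reading off run lengths: d runs 3, 6, 9, 12, 15; v runs 5, 7, 9, 11, 13; t runs 5, 9, 13, 17, 21 — each is linear in n (n = 1, 2, …).
Setting n = 6 gives 18, 15, 25 characters in each block.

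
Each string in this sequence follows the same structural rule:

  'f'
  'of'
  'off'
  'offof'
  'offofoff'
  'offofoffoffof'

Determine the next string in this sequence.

offofoffoffofoffofoff

From term 3 onward, concatenate the last term with the second-to-last: of·f = off, off·of = offof, …
So term 7 is offofoffoffof·offofoff.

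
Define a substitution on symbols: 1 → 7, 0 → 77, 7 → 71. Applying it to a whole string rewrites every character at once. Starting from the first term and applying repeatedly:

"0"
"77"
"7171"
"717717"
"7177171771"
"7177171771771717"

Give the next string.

71771717717717177171771771

Replace each of the 16 characters of 7177171771771717 in place — 71 7 71 71 7 71 7 71 71 7 71 71 7 71 7 71 — and concatenate.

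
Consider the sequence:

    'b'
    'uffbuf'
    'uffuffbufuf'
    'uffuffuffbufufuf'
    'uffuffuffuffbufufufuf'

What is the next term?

Every step adds uff to the front and uf to the end of the previous string.
Applying this once more to uffuffuffuffbufufufuf:

uffuffuffuffuffbufufufufuf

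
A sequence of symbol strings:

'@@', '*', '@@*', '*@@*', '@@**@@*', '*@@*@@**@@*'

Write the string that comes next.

@@**@@**@@*@@**@@*

This is a Fibonacci-style word recurrence s(k) = s(k−2)·s(k−1): e.g. @@·* = @@*.
So term 7 is @@**@@*·*@@*@@**@@*.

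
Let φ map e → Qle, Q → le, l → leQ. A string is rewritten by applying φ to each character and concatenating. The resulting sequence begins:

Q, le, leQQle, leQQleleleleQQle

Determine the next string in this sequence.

φ(leQQleleleleQQle) expands symbol-by-symbol to leQ Qle le le leQ Qle leQ Qle leQ Qle leQ Qle le le leQ Qle; joining the 16 pieces gives the next term.

leQQleleleleQQleleQQleleQQleleQQleleleleQQle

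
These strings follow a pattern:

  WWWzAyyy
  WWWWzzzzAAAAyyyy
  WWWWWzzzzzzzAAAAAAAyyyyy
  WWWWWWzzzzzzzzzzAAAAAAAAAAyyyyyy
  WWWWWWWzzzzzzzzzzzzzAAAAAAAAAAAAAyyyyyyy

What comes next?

Term n consists of n+2 W's, followed by 3n-2 z's, followed by 3n-2 A's, followed by n+2 y's (n = 1, 2, …).
Setting n = 6 gives 8, 16, 16, 8 characters in each block.

WWWWWWWWzzzzzzzzzzzzzzzzAAAAAAAAAAAAAAAAyyyyyyyy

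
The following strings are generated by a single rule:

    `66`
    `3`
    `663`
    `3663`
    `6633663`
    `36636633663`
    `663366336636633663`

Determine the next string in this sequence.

36636633663663366336636633663

Each term (from the third on) is the two preceding terms concatenated in order: term 3 = 66·3 = 663.
So term 8 is 36636633663·663366336636633663.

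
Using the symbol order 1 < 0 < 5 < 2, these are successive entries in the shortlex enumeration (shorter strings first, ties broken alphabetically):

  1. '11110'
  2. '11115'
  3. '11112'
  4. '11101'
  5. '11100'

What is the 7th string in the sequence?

Advancing 2 positions from 11100 through 11100 → 11105 reaches term 7.

11102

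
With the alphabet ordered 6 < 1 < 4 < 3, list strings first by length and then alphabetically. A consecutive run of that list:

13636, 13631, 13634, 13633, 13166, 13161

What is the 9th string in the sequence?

13116

Continuing the enumeration 3 steps past 13161: 13161 → 13164 → 13163 → (answer).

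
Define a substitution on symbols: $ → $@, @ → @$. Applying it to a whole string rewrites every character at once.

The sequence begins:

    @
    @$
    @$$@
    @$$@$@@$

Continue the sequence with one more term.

@$$@$@@$$@@$@$$@

Expanding @$$@$@@$: @→@$, $→$@, $→$@, @→@$, $→$@, @→@$, @→@$, $→$@. Concatenated: @$ $@ $@ @$ $@ @$ @$ $@.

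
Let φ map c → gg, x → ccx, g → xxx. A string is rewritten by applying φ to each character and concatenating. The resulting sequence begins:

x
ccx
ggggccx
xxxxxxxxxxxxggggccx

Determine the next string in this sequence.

Replace each of the 19 characters of xxxxxxxxxxxxggggccx in place — ccx ccx ccx ccx ccx ccx ccx ccx ccx ccx ccx ccx xxx xxx xxx xxx gg gg ccx — and concatenate.

ccxccxccxccxccxccxccxccxccxccxccxccxxxxxxxxxxxxxggggccx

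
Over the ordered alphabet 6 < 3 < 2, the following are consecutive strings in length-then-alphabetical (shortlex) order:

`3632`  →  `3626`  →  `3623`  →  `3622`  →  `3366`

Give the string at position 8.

Stepping forward 3 times from 3366: 3366 → 3363 → 3362, then the target.

3336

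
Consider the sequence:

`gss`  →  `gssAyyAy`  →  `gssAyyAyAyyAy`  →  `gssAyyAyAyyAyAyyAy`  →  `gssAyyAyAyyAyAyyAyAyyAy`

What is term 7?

gssAyyAyAyyAyAyyAyAyyAyAyyAyAyyAy

The strings grow by a fixed suffix AyyAy each time.
From gssAyyAyAyyAyAyyAyAyyAy, 2 further steps: gssAyyAyAyyAyAyyAyAyyAy → gssAyyAyAyyAyAyyAyAyyAyAyyAy → (answer).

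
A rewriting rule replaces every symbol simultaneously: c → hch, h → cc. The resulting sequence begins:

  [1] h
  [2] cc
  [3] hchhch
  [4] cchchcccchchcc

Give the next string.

φ(cchchcccchchcc) expands symbol-by-symbol to hch hch cc hch cc hch hch hch hch cc hch cc hch hch; joining the 14 pieces gives the next term.

hchhchcchchcchchhchhchhchcchchcchchhch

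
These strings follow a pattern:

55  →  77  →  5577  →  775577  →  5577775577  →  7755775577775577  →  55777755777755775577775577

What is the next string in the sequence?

This is a Fibonacci-style word recurrence s(k) = s(k−2)·s(k−1): e.g. 55·77 = 5577.
So term 8 is 7755775577775577·55777755777755775577775577.

775577557777557755777755777755775577775577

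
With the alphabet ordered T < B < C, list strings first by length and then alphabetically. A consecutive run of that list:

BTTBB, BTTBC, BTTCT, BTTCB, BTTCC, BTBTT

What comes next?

BTBTB

Find the rightmost character of BTBTT below C, bump it to the next letter, and reset everything to its right to T.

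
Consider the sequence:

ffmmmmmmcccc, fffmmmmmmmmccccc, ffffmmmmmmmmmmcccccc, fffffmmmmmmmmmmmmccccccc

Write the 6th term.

fffffffmmmmmmmmmmmmmmmmccccccccc

Each string has the form f^{n} m^{2n+2} c^{n+2}, where the shown terms are n = 2, 3, 4, 5.
For term 6, n = 7, so the run lengths are 7, 16, 9.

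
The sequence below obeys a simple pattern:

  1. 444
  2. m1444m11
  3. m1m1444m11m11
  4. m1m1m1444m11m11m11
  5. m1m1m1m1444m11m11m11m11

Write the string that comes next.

s(k+1) = m1·s(k)·m11, so each term gains m1 as a prefix and m11 as a suffix.
One more step from m1m1m1m1444m11m11m11m11 gives the answer.

m1m1m1m1m1444m11m11m11m11m11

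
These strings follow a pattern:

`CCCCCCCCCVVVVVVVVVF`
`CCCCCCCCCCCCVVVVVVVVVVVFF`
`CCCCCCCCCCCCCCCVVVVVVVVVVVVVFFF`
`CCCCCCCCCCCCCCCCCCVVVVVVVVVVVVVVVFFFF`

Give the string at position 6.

CCCCCCCCCCCCCCCCCCCCCCCCVVVVVVVVVVVVVVVVVVVFFFFFF

Each string has the form C^{3n} V^{2n+3} F^{n-2}, where the shown terms are n = 3, 4, 5, 6.
Setting n = 8 gives 24, 19, 6 characters in each block.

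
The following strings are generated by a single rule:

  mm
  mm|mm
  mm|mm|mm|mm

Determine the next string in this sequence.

s(k+1) = s(k)·|·s(k) — each term doubles the last with '|' between the halves.
So the next term is two copies of mm|mm|mm|mm with '|' between the halves.

mm|mm|mm|mm|mm|mm|mm|mm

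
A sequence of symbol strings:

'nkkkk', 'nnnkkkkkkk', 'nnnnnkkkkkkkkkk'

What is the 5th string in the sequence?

nnnnnnnnnkkkkkkkkkkkkkkkk

The n-th term is 2n-1 n's then 3n+1 k's (n = 1, 2, …).
For term 5, n = 5, so the run lengths are 9, 16.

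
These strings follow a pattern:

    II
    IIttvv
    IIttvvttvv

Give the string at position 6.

The strings grow by a fixed suffix ttvv each time.
From IIttvvttvv, 3 further steps: IIttvvttvv → IIttvvttvvttvv → IIttvvttvvttvvttvv → (answer).

IIttvvttvvttvvttvvttvv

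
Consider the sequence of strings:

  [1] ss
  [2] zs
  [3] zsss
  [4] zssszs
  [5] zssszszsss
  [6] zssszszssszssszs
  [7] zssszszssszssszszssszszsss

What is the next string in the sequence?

From term 3 onward, concatenate the last term with the second-to-last: zs·ss = zsss, zsss·zs = zssszs, …
The next term joins zssszszssszssszszssszszsss and zssszszssszssszs.

zssszszssszssszszssszszssszssszszssszssszs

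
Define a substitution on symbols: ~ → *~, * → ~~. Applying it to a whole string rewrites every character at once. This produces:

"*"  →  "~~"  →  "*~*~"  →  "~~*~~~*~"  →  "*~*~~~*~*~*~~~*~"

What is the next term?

Rewriting the 16 symbols of *~*~~~*~*~*~~~*~ one by one yields ~~ *~ ~~ *~ *~ *~ ~~ *~ ~~ *~ ~~ *~ *~ *~ ~~ *~; concatenated:

~~*~~~*~*~*~~~*~~~*~~~*~*~*~~~*~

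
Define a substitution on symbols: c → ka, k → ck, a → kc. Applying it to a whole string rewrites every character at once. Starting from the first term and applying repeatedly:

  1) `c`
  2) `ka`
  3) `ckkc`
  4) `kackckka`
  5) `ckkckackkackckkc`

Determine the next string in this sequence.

kackckkackkckackckkckackkackckka

Replace each of the 16 characters of ckkckackkackckkc in place — ka ck ck ka ck kc ka ck ck kc ka ck ka ck ck ka — and concatenate.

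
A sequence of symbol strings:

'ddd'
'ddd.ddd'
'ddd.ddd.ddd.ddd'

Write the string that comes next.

s(k+1) = s(k)·.·s(k) — each term doubles the last with '.' between the halves.
One more doubling of ddd.ddd.ddd.ddd gives the answer.

ddd.ddd.ddd.ddd.ddd.ddd.ddd.ddd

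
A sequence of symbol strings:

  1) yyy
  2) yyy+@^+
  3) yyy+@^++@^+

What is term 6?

Each term is the previous one with +@^+ appended.
From yyy+@^++@^+, 3 further steps: yyy+@^++@^+ → yyy+@^++@^++@^+ → yyy+@^++@^++@^++@^+ → (answer).

yyy+@^++@^++@^++@^++@^+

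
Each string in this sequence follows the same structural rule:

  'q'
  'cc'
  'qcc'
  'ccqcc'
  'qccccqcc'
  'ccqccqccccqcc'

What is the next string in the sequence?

From term 3 onward, concatenate the second-to-last term with the last: q·cc = qcc, cc·qcc = ccqcc, …
The next term joins qccccqcc and ccqccqccccqcc.

qccccqccccqccqccccqcc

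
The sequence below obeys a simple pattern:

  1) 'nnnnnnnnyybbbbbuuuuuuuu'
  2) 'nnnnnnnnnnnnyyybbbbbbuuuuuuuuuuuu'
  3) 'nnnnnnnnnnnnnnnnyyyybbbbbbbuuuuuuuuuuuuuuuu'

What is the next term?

nnnnnnnnnnnnnnnnnnnnyyyyybbbbbbbbuuuuuuuuuuuuuuuuuuuu

The n-th term is 4n n's then n y's then n+3 b's then 4n u's, where the shown terms are n = 2, 3, 4.
For the next term, n = 5, so the run lengths are 20, 5, 8, 20.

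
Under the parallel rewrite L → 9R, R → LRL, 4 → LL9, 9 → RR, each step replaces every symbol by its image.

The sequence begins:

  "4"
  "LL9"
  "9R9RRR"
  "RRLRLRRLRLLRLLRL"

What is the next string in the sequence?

LRLLRL9RLRL9RLRLLRL9RLRL9R9RLRL9R9RLRL9R

φ(RRLRLRRLRLLRLLRL) expands symbol-by-symbol to LRL LRL 9R LRL 9R LRL LRL 9R LRL 9R 9R LRL 9R 9R LRL 9R; joining the 16 pieces gives the next term.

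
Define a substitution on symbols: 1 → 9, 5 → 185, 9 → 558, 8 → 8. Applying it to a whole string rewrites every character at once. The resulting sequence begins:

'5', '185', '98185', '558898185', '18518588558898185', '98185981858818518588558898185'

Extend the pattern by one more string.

5588981855588981858898185981858818518588558898185

Replace each of the 29 characters of 98185981858818518588558898185 in place — 558 8 9 8 185 558 8 9 8 185 8 8 9 8 185 9 8 185 8 8 185 185 8 8 558 8 9 8 185 — and concatenate.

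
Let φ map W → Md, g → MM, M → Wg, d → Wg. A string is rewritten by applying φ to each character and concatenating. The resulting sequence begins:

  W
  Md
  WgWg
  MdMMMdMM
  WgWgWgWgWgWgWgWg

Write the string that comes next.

Rewriting the 16 symbols of WgWgWgWgWgWgWgWg one by one yields Md MM Md MM Md MM Md MM Md MM Md MM Md MM Md MM; concatenated:

MdMMMdMMMdMMMdMMMdMMMdMMMdMMMdMM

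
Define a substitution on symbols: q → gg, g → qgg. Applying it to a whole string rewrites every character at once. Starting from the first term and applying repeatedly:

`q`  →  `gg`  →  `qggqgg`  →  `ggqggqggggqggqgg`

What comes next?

qggqggggqggqggggqggqggqggqggggqggqggggqggqgg

Replace each of the 16 characters of ggqggqggggqggqgg in place — qgg qgg gg qgg qgg gg qgg qgg qgg qgg gg qgg qgg gg qgg qgg — and concatenate.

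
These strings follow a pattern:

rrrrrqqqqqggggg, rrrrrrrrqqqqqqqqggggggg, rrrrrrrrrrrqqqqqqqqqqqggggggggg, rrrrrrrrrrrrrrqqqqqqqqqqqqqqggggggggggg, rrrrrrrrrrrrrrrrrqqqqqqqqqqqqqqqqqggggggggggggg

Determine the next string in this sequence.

rrrrrrrrrrrrrrrrrrrrqqqqqqqqqqqqqqqqqqqqggggggggggggggg

The n-th term is 3n+2 r's then 3n+2 q's then 2n+3 g's (n = 1, 2, …).
For the next term, n = 6, so the run lengths are 20, 20, 15.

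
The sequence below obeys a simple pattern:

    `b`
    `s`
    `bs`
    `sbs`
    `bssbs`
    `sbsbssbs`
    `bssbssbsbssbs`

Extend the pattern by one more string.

This is a Fibonacci-style word recurrence s(k) = s(k−2)·s(k−1): e.g. b·s = bs.
So term 8 is sbsbssbs·bssbssbsbssbs.

sbsbssbsbssbssbsbssbs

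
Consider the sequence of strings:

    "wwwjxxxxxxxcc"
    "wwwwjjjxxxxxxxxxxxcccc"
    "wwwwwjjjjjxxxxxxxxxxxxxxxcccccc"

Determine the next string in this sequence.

wwwwwwjjjjjjjxxxxxxxxxxxxxxxxxxxcccccccc

Term n consists of n+2 w's, followed by 2n-1 j's, followed by 4n+3 x's, followed by 2n c's (n = 1, 2, …).
At n = 4 the blocks have lengths 6, 7, 19, 8.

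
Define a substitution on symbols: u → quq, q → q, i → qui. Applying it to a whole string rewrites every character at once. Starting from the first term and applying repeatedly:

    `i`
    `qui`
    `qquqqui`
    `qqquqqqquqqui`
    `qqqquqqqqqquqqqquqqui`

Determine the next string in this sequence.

φ(qqqquqqqqqquqqqquqqui) expands symbol-by-symbol to q q q q quq q q q q q q quq q q q q quq q q quq qui; joining the 21 pieces gives the next term.

qqqqquqqqqqqqquqqqqqquqqqquqqui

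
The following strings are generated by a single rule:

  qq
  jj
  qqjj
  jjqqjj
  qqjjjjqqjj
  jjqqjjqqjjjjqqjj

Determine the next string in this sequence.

This is a Fibonacci-style word recurrence s(k) = s(k−2)·s(k−1): e.g. qq·jj = qqjj.
Continuing: qqjjjjqqjj · jjqqjjqqjjjjqqjj gives term 7.

qqjjjjqqjjjjqqjjqqjjjjqqjj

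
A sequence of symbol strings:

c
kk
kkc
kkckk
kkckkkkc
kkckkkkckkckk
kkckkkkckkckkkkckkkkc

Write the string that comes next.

This is a Fibonacci-style word recurrence s(k) = s(k−1)·s(k−2): e.g. kk·c = kkc.
The next term joins kkckkkkckkckkkkckkkkc and kkckkkkckkckk.

kkckkkkckkckkkkckkkkckkckkkkckkckk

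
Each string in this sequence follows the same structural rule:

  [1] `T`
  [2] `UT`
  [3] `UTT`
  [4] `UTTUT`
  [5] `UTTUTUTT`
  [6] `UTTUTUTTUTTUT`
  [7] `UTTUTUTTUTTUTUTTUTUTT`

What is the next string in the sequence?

UTTUTUTTUTTUTUTTUTUTTUTTUTUTTUTTUT

This is a Fibonacci-style word recurrence s(k) = s(k−1)·s(k−2): e.g. UT·T = UTT.
So term 8 is UTTUTUTTUTTUTUTTUTUTT·UTTUTUTTUTTUT.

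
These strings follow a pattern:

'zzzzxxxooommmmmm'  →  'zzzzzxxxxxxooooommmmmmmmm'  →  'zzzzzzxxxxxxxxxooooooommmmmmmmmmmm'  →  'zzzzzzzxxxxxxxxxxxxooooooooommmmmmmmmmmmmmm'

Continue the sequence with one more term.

zzzzzzzzxxxxxxxxxxxxxxxooooooooooommmmmmmmmmmmmmmmmm

Term n consists of n+3 z's, followed by 3n x's, followed by 2n+1 o's, followed by 3n+3 m's (n = 1, 2, …).
At n = 5 the blocks have lengths 8, 15, 11, 18.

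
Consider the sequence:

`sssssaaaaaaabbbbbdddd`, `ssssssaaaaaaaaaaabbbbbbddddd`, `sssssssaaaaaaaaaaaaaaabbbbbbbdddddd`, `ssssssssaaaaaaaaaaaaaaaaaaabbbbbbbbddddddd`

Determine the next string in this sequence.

Term n consists of n+3 s's, followed by 4n-1 a's, followed by n+3 b's, followed by n+2 d's, where the shown terms are n = 2, 3, 4, 5.
For the next term, n = 6, so the run lengths are 9, 23, 9, 8.

sssssssssaaaaaaaaaaaaaaaaaaaaaaabbbbbbbbbdddddddd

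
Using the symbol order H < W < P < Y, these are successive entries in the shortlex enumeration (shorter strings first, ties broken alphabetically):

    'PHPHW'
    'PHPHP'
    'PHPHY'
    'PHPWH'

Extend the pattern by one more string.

PHPWW

The successor of PHPWH increments the rightmost position that isn't already Y and resets every position after it to H.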